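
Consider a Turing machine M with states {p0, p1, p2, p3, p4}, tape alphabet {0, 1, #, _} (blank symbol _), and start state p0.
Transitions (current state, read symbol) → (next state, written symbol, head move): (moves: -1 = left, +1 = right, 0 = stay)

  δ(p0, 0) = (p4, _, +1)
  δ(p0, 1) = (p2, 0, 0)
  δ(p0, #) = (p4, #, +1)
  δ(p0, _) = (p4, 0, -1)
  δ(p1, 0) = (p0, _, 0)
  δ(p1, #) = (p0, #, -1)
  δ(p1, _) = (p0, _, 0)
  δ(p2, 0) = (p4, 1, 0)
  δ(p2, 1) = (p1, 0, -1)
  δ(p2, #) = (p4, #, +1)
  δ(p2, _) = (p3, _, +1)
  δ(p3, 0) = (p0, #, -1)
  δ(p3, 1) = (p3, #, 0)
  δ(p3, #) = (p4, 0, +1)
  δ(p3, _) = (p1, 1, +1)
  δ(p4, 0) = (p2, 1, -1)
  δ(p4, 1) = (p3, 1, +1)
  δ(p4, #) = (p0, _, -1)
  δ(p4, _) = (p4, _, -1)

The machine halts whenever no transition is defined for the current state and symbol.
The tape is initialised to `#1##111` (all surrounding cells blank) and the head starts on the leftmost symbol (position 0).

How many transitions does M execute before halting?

33

state=p0 head=0 tape=[#]1##111___   (p0,#)→(p4,#,+1)
state=p4 head=1 tape=#[1]##111___   (p4,1)→(p3,1,+1)
state=p3 head=2 tape=#1[#]#111___   (p3,#)→(p4,0,+1)
state=p4 head=3 tape=#10[#]111___   (p4,#)→(p0,_,-1)
state=p0 head=2 tape=#1[0]_111___   (p0,0)→(p4,_,+1)
state=p4 head=3 tape=#1_[_]111___   (p4,_)→(p4,_,-1)
state=p4 head=2 tape=#1[_]_111___   (p4,_)→(p4,_,-1)
state=p4 head=1 tape=#[1]__111___   (p4,1)→(p3,1,+1)
state=p3 head=2 tape=#1[_]_111___   (p3,_)→(p1,1,+1)
state=p1 head=3 tape=#11[_]111___   (p1,_)→(p0,_,0)
state=p0 head=3 tape=#11[_]111___   (p0,_)→(p4,0,-1)
state=p4 head=2 tape=#1[1]0111___   (p4,1)→(p3,1,+1)
state=p3 head=3 tape=#11[0]111___   (p3,0)→(p0,#,-1)
state=p0 head=2 tape=#1[1]#111___   (p0,1)→(p2,0,0)
state=p2 head=2 tape=#1[0]#111___   (p2,0)→(p4,1,0)
state=p4 head=2 tape=#1[1]#111___   (p4,1)→(p3,1,+1)
state=p3 head=3 tape=#11[#]111___   (p3,#)→(p4,0,+1)
state=p4 head=4 tape=#110[1]11___   (p4,1)→(p3,1,+1)
state=p3 head=5 tape=#1101[1]1___   (p3,1)→(p3,#,0)
state=p3 head=5 tape=#1101[#]1___   (p3,#)→(p4,0,+1)
state=p4 head=6 tape=#11010[1]___   (p4,1)→(p3,1,+1)
state=p3 head=7 tape=#110101[_]__   (p3,_)→(p1,1,+1)
state=p1 head=8 tape=#1101011[_]_   (p1,_)→(p0,_,0)
state=p0 head=8 tape=#1101011[_]_   (p0,_)→(p4,0,-1)
state=p4 head=7 tape=#110101[1]0_   (p4,1)→(p3,1,+1)
state=p3 head=8 tape=#1101011[0]_   (p3,0)→(p0,#,-1)
state=p0 head=7 tape=#110101[1]#_   (p0,1)→(p2,0,0)
state=p2 head=7 tape=#110101[0]#_   (p2,0)→(p4,1,0)
state=p4 head=7 tape=#110101[1]#_   (p4,1)→(p3,1,+1)
state=p3 head=8 tape=#1101011[#]_   (p3,#)→(p4,0,+1)
state=p4 head=9 tape=#11010110[_]   (p4,_)→(p4,_,-1)
state=p4 head=8 tape=#1101011[0]_   (p4,0)→(p2,1,-1)
state=p2 head=7 tape=#110101[1]1_   (p2,1)→(p1,0,-1)
state=p1 head=6 tape=#11010[1]01_
M halts after 33 transitions.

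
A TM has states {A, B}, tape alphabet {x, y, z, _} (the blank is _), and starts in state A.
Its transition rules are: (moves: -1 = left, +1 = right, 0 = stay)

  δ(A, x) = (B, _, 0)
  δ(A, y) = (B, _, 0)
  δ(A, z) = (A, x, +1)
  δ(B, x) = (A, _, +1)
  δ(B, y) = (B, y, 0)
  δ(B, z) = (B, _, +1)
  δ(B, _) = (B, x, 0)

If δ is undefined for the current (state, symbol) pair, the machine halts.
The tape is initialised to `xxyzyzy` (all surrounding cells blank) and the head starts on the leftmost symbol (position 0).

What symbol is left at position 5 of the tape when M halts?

x

A | [x]xyzyzy_   read x → write _, move 0, go to B
B | [_]xyzyzy_   read _ → write x, move 0, go to B
B | [x]xyzyzy_   read x → write _, move +1, go to A
A | _[x]yzyzy_   read x → write _, move 0, go to B
B | _[_]yzyzy_   read _ → write x, move 0, go to B
B | _[x]yzyzy_   read x → write _, move +1, go to A
A | __[y]zyzy_   read y → write _, move 0, go to B
B | __[_]zyzy_   read _ → write x, move 0, go to B
B | __[x]zyzy_   read x → write _, move +1, go to A
A | ___[z]yzy_   read z → write x, move +1, go to A
A | ___x[y]zy_   read y → write _, move 0, go to B
B | ___x[_]zy_   read _ → write x, move 0, go to B
B | ___x[x]zy_   read x → write _, move +1, go to A
A | ___x_[z]y_   read z → write x, move +1, go to A
A | ___x_x[y]_   read y → write _, move 0, go to B
B | ___x_x[_]_   read _ → write x, move 0, go to B
B | ___x_x[x]_   read x → write _, move +1, go to A
A | ___x_x_[_]
Cell 5 holds x when M halts.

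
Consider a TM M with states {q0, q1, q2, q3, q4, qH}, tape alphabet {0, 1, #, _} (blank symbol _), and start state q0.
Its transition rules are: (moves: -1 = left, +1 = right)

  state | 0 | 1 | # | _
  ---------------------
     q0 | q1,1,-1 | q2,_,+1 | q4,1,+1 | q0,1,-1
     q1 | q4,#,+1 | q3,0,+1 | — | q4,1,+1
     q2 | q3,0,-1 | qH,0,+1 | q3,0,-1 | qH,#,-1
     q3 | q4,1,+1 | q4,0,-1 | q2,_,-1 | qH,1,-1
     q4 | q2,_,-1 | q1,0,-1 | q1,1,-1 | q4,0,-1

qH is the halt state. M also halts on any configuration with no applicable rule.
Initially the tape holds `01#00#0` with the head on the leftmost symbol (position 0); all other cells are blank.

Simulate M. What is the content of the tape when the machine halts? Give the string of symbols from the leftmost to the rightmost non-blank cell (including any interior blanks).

0__000#0

state=q0 head=0 tape=_[0]1#00#0   (q0,0)→(q1,1,-1)
state=q1 head=-1 tape=[_]11#00#0   (q1,_)→(q4,1,+1)
state=q4 head=0 tape=1[1]1#00#0   (q4,1)→(q1,0,-1)
state=q1 head=-1 tape=[1]01#00#0   (q1,1)→(q3,0,+1)
state=q3 head=0 tape=0[0]1#00#0   (q3,0)→(q4,1,+1)
state=q4 head=1 tape=01[1]#00#0   (q4,1)→(q1,0,-1)
state=q1 head=0 tape=0[1]0#00#0   (q1,1)→(q3,0,+1)
state=q3 head=1 tape=00[0]#00#0   (q3,0)→(q4,1,+1)
state=q4 head=2 tape=001[#]00#0   (q4,#)→(q1,1,-1)
state=q1 head=1 tape=00[1]100#0   (q1,1)→(q3,0,+1)
state=q3 head=2 tape=000[1]00#0   (q3,1)→(q4,0,-1)
state=q4 head=1 tape=00[0]000#0   (q4,0)→(q2,_,-1)
state=q2 head=0 tape=0[0]_000#0   (q2,0)→(q3,0,-1)
state=q3 head=-1 tape=[0]0_000#0   (q3,0)→(q4,1,+1)
state=q4 head=0 tape=1[0]_000#0   (q4,0)→(q2,_,-1)
state=q2 head=-1 tape=[1]__000#0   (q2,1)→(qH,0,+1)
state=qH head=0 tape=0[_]_000#0
The non-blank tape span at halt is 0__000#0.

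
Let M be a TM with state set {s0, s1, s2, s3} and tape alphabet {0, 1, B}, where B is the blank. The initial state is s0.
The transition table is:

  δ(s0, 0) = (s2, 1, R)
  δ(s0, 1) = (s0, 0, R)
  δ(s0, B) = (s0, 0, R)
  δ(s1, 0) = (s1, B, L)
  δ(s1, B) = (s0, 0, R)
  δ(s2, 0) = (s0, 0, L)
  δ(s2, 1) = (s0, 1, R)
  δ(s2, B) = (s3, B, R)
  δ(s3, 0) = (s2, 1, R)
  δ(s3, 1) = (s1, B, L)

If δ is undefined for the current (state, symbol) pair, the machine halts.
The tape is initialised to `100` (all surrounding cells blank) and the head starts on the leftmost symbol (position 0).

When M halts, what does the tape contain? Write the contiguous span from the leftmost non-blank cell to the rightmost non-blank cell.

state=s0 head=0 tape=[1]00BB   (s0,1)→(s0,0,R)
state=s0 head=1 tape=0[0]0BB   (s0,0)→(s2,1,R)
state=s2 head=2 tape=01[0]BB   (s2,0)→(s0,0,L)
state=s0 head=1 tape=0[1]0BB   (s0,1)→(s0,0,R)
state=s0 head=2 tape=00[0]BB   (s0,0)→(s2,1,R)
state=s2 head=3 tape=001[B]B   (s2,B)→(s3,B,R)
state=s3 head=4 tape=001B[B]
The non-blank tape span at halt is 001.

001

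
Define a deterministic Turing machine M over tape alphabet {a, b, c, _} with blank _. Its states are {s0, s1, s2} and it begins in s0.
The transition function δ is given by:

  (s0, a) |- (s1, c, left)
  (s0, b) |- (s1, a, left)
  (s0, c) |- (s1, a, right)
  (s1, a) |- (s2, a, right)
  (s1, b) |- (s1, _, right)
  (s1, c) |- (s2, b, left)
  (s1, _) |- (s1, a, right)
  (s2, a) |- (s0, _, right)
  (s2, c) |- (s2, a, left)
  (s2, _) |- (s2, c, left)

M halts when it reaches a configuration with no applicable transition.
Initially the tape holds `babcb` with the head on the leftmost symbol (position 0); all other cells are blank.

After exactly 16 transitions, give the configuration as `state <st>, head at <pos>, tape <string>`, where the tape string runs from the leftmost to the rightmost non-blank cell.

s0 | _[b]abcb   read b → write a, move left, go to s1
s1 | [_]aabcb   read _ → write a, move right, go to s1
s1 | a[a]abcb   read a → write a, move right, go to s2
s2 | aa[a]bcb   read a → write _, move right, go to s0
s0 | aa_[b]cb   read b → write a, move left, go to s1
s1 | aa[_]acb   read _ → write a, move right, go to s1
s1 | aaa[a]cb   read a → write a, move right, go to s2
s2 | aaaa[c]b   read c → write a, move left, go to s2
s2 | aaa[a]ab   read a → write _, move right, go to s0
s0 | aaa_[a]b   read a → write c, move left, go to s1
s1 | aaa[_]cb   read _ → write a, move right, go to s1
s1 | aaaa[c]b   read c → write b, move left, go to s2
s2 | aaa[a]bb   read a → write _, move right, go to s0
s0 | aaa_[b]b   read b → write a, move left, go to s1
s1 | aaa[_]ab   read _ → write a, move right, go to s1
s1 | aaaa[a]b   read a → write a, move right, go to s2
s2 | aaaaa[b]
After 16 steps: state s2, head at 4, tape aaaaab.

state s2, head at 4, tape aaaaab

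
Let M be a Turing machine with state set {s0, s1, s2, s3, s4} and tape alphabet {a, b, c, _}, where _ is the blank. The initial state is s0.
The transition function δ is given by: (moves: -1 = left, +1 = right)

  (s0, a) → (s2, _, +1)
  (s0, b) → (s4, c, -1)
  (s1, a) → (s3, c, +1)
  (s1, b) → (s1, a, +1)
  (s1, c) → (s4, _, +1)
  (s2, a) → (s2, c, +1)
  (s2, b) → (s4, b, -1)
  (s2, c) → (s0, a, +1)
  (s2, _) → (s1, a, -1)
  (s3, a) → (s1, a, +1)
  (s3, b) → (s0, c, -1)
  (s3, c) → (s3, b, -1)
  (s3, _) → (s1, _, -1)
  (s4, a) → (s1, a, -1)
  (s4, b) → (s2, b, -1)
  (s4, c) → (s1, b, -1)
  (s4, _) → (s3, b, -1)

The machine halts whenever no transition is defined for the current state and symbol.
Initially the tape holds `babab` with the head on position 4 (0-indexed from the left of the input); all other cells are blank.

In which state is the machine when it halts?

s1

s0 | baba[b]_   read b → write c, move -1, go to s4
s4 | bab[a]c_   read a → write a, move -1, go to s1
s1 | ba[b]ac_   read b → write a, move +1, go to s1
s1 | baa[a]c_   read a → write c, move +1, go to s3
s3 | baac[c]_   read c → write b, move -1, go to s3
s3 | baa[c]b_   read c → write b, move -1, go to s3
s3 | ba[a]bb_   read a → write a, move +1, go to s1
s1 | baa[b]b_   read b → write a, move +1, go to s1
s1 | baaa[b]_   read b → write a, move +1, go to s1
s1 | baaaa[_]
No transition is defined for (s1, _); M halts in state s1.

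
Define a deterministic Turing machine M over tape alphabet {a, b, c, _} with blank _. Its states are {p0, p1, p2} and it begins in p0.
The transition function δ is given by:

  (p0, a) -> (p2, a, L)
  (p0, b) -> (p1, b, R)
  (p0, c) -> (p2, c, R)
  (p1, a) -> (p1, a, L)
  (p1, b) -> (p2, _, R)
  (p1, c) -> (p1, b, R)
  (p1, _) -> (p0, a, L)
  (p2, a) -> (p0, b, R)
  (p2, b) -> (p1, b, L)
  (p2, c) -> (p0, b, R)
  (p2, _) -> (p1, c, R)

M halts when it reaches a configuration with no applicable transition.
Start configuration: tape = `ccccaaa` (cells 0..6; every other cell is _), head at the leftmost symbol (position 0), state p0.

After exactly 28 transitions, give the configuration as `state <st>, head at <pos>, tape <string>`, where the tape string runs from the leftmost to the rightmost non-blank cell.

state p1, head at 6, tape cb__bba

state=p0 head=0 tape=[c]cccaaa   (p0,c)→(p2,c,R)
state=p2 head=1 tape=c[c]ccaaa   (p2,c)→(p0,b,R)
state=p0 head=2 tape=cb[c]caaa   (p0,c)→(p2,c,R)
state=p2 head=3 tape=cbc[c]aaa   (p2,c)→(p0,b,R)
state=p0 head=4 tape=cbcb[a]aa   (p0,a)→(p2,a,L)
state=p2 head=3 tape=cbc[b]aaa   (p2,b)→(p1,b,L)
state=p1 head=2 tape=cb[c]baaa   (p1,c)→(p1,b,R)
state=p1 head=3 tape=cbb[b]aaa   (p1,b)→(p2,_,R)
state=p2 head=4 tape=cbb_[a]aa   (p2,a)→(p0,b,R)
state=p0 head=5 tape=cbb_b[a]a   (p0,a)→(p2,a,L)
state=p2 head=4 tape=cbb_[b]aa   (p2,b)→(p1,b,L)
state=p1 head=3 tape=cbb[_]baa   (p1,_)→(p0,a,L)
state=p0 head=2 tape=cb[b]abaa   (p0,b)→(p1,b,R)
state=p1 head=3 tape=cbb[a]baa   (p1,a)→(p1,a,L)
state=p1 head=2 tape=cb[b]abaa   (p1,b)→(p2,_,R)
state=p2 head=3 tape=cb_[a]baa   (p2,a)→(p0,b,R)
state=p0 head=4 tape=cb_b[b]aa   (p0,b)→(p1,b,R)
state=p1 head=5 tape=cb_bb[a]a   (p1,a)→(p1,a,L)
state=p1 head=4 tape=cb_b[b]aa   (p1,b)→(p2,_,R)
state=p2 head=5 tape=cb_b_[a]a   (p2,a)→(p0,b,R)
state=p0 head=6 tape=cb_b_b[a]   (p0,a)→(p2,a,L)
state=p2 head=5 tape=cb_b_[b]a   (p2,b)→(p1,b,L)
state=p1 head=4 tape=cb_b[_]ba   (p1,_)→(p0,a,L)
state=p0 head=3 tape=cb_[b]aba   (p0,b)→(p1,b,R)
state=p1 head=4 tape=cb_b[a]ba   (p1,a)→(p1,a,L)
state=p1 head=3 tape=cb_[b]aba   (p1,b)→(p2,_,R)
state=p2 head=4 tape=cb__[a]ba   (p2,a)→(p0,b,R)
state=p0 head=5 tape=cb__b[b]a   (p0,b)→(p1,b,R)
state=p1 head=6 tape=cb__bb[a]
After 28 steps: state p1, head at 6, tape cb__bba.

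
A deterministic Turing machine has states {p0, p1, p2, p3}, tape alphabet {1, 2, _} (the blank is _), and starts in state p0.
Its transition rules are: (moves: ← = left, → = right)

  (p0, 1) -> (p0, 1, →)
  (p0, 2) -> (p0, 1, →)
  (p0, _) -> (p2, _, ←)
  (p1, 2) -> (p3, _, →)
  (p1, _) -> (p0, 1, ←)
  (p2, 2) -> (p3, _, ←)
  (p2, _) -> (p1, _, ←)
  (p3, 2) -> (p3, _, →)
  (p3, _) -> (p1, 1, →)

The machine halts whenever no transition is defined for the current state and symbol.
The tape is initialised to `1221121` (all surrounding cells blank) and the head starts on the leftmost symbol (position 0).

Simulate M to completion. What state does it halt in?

p0 | [1]221121_   read 1 → write 1, move →, go to p0
p0 | 1[2]21121_   read 2 → write 1, move →, go to p0
p0 | 11[2]1121_   read 2 → write 1, move →, go to p0
p0 | 111[1]121_   read 1 → write 1, move →, go to p0
p0 | 1111[1]21_   read 1 → write 1, move →, go to p0
p0 | 11111[2]1_   read 2 → write 1, move →, go to p0
p0 | 111111[1]_   read 1 → write 1, move →, go to p0
p0 | 1111111[_]   read _ → write _, move ←, go to p2
p2 | 111111[1]_
No transition is defined for (p2, 1); M halts in state p2.

p2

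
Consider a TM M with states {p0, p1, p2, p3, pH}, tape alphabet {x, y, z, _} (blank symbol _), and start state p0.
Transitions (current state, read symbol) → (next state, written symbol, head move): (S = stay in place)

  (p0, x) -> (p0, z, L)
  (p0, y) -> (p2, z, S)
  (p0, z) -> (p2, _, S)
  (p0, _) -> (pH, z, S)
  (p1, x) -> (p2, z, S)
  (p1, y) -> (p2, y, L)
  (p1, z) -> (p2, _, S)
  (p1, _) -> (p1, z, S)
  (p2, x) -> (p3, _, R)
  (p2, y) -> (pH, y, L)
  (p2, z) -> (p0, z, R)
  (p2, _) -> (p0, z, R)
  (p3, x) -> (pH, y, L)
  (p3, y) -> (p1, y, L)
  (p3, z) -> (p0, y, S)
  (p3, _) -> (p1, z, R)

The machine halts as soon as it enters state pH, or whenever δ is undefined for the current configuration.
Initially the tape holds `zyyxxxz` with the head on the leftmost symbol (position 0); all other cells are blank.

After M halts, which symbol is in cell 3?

z

p0 | [z]yyxxxz_   read z → write _, move S, go to p2
p2 | [_]yyxxxz_   read _ → write z, move R, go to p0
p0 | z[y]yxxxz_   read y → write z, move S, go to p2
p2 | z[z]yxxxz_   read z → write z, move R, go to p0
p0 | zz[y]xxxz_   read y → write z, move S, go to p2
p2 | zz[z]xxxz_   read z → write z, move R, go to p0
p0 | zzz[x]xxz_   read x → write z, move L, go to p0
p0 | zz[z]zxxz_   read z → write _, move S, go to p2
p2 | zz[_]zxxz_   read _ → write z, move R, go to p0
p0 | zzz[z]xxz_   read z → write _, move S, go to p2
p2 | zzz[_]xxz_   read _ → write z, move R, go to p0
p0 | zzzz[x]xz_   read x → write z, move L, go to p0
p0 | zzz[z]zxz_   read z → write _, move S, go to p2
p2 | zzz[_]zxz_   read _ → write z, move R, go to p0
p0 | zzzz[z]xz_   read z → write _, move S, go to p2
p2 | zzzz[_]xz_   read _ → write z, move R, go to p0
p0 | zzzzz[x]z_   read x → write z, move L, go to p0
p0 | zzzz[z]zz_   read z → write _, move S, go to p2
p2 | zzzz[_]zz_   read _ → write z, move R, go to p0
p0 | zzzzz[z]z_   read z → write _, move S, go to p2
p2 | zzzzz[_]z_   read _ → write z, move R, go to p0
p0 | zzzzzz[z]_   read z → write _, move S, go to p2
p2 | zzzzzz[_]_   read _ → write z, move R, go to p0
p0 | zzzzzzz[_]   read _ → write z, move S, go to pH
pH | zzzzzzz[z]
Cell 3 holds z when M halts.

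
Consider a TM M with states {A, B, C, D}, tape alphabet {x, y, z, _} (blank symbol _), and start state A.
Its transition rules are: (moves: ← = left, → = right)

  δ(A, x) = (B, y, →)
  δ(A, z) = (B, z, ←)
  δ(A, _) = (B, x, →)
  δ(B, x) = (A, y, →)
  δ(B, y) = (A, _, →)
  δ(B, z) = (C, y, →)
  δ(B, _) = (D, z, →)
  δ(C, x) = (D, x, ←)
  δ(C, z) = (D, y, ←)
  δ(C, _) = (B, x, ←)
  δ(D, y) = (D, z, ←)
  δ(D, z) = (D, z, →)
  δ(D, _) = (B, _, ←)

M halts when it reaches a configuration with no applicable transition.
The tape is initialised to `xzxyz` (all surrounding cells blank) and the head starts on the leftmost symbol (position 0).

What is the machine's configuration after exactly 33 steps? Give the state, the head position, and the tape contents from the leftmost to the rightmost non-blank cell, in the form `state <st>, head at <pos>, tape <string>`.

state A, head at -3, tape xzzyyxyz

state=A head=0 tape=____[x]zxyz   (A,x)→(B,y,→)
state=B head=1 tape=____y[z]xyz   (B,z)→(C,y,→)
state=C head=2 tape=____yy[x]yz   (C,x)→(D,x,←)
state=D head=1 tape=____y[y]xyz   (D,y)→(D,z,←)
state=D head=0 tape=____[y]zxyz   (D,y)→(D,z,←)
state=D head=-1 tape=___[_]zzxyz   (D,_)→(B,_,←)
state=B head=-2 tape=__[_]_zzxyz   (B,_)→(D,z,→)
state=D head=-1 tape=__z[_]zzxyz   (D,_)→(B,_,←)
state=B head=-2 tape=__[z]_zzxyz   (B,z)→(C,y,→)
state=C head=-1 tape=__y[_]zzxyz   (C,_)→(B,x,←)
state=B head=-2 tape=__[y]xzzxyz   (B,y)→(A,_,→)
state=A head=-1 tape=___[x]zzxyz   (A,x)→(B,y,→)
state=B head=0 tape=___y[z]zxyz   (B,z)→(C,y,→)
state=C head=1 tape=___yy[z]xyz   (C,z)→(D,y,←)
state=D head=0 tape=___y[y]yxyz   (D,y)→(D,z,←)
state=D head=-1 tape=___[y]zyxyz   (D,y)→(D,z,←)
state=D head=-2 tape=__[_]zzyxyz   (D,_)→(B,_,←)
state=B head=-3 tape=_[_]_zzyxyz   (B,_)→(D,z,→)
state=D head=-2 tape=_z[_]zzyxyz   (D,_)→(B,_,←)
state=B head=-3 tape=_[z]_zzyxyz   (B,z)→(C,y,→)
state=C head=-2 tape=_y[_]zzyxyz   (C,_)→(B,x,←)
state=B head=-3 tape=_[y]xzzyxyz   (B,y)→(A,_,→)
state=A head=-2 tape=__[x]zzyxyz   (A,x)→(B,y,→)
state=B head=-1 tape=__y[z]zyxyz   (B,z)→(C,y,→)
state=C head=0 tape=__yy[z]yxyz   (C,z)→(D,y,←)
state=D head=-1 tape=__y[y]yyxyz   (D,y)→(D,z,←)
state=D head=-2 tape=__[y]zyyxyz   (D,y)→(D,z,←)
state=D head=-3 tape=_[_]zzyyxyz   (D,_)→(B,_,←)
state=B head=-4 tape=[_]_zzyyxyz   (B,_)→(D,z,→)
state=D head=-3 tape=z[_]zzyyxyz   (D,_)→(B,_,←)
state=B head=-4 tape=[z]_zzyyxyz   (B,z)→(C,y,→)
state=C head=-3 tape=y[_]zzyyxyz   (C,_)→(B,x,←)
state=B head=-4 tape=[y]xzzyyxyz   (B,y)→(A,_,→)
state=A head=-3 tape=_[x]zzyyxyz
After 33 steps: state A, head at -3, tape xzzyyxyz.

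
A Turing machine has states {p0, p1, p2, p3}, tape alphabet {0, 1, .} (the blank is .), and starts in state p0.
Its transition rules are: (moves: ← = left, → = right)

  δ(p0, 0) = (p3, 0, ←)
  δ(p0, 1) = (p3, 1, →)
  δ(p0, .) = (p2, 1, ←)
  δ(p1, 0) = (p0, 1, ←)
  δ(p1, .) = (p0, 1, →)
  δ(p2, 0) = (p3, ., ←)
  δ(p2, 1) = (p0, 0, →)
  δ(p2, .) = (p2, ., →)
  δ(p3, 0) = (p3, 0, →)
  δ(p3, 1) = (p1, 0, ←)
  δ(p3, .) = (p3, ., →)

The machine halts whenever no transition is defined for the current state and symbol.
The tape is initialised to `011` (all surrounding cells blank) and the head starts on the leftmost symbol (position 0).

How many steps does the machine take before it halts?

14

state=p0 head=0 tape=..[0]11   (p0,0)→(p3,0,←)
state=p3 head=-1 tape=.[.]011   (p3,.)→(p3,.,→)
state=p3 head=0 tape=..[0]11   (p3,0)→(p3,0,→)
state=p3 head=1 tape=..0[1]1   (p3,1)→(p1,0,←)
state=p1 head=0 tape=..[0]01   (p1,0)→(p0,1,←)
state=p0 head=-1 tape=.[.]101   (p0,.)→(p2,1,←)
state=p2 head=-2 tape=[.]1101   (p2,.)→(p2,.,→)
state=p2 head=-1 tape=.[1]101   (p2,1)→(p0,0,→)
state=p0 head=0 tape=.0[1]01   (p0,1)→(p3,1,→)
state=p3 head=1 tape=.01[0]1   (p3,0)→(p3,0,→)
state=p3 head=2 tape=.010[1]   (p3,1)→(p1,0,←)
state=p1 head=1 tape=.01[0]0   (p1,0)→(p0,1,←)
state=p0 head=0 tape=.0[1]10   (p0,1)→(p3,1,→)
state=p3 head=1 tape=.01[1]0   (p3,1)→(p1,0,←)
state=p1 head=0 tape=.0[1]00
M halts after 14 transitions.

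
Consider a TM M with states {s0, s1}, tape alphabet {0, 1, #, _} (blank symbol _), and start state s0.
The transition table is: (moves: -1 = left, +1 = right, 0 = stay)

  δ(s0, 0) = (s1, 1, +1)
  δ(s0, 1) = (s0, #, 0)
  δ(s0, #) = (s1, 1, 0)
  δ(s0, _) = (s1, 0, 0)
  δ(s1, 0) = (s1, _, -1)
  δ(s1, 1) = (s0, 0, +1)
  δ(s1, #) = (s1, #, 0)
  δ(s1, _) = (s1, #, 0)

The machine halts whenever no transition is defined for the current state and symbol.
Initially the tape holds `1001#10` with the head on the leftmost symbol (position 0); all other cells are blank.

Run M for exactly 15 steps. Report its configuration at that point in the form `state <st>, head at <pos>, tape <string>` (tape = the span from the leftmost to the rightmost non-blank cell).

state s1, head at -1, tape #___1#10

state=s0 head=0 tape=_[1]001#10   (s0,1)→(s0,#,0)
state=s0 head=0 tape=_[#]001#10   (s0,#)→(s1,1,0)
state=s1 head=0 tape=_[1]001#10   (s1,1)→(s0,0,+1)
state=s0 head=1 tape=_0[0]01#10   (s0,0)→(s1,1,+1)
state=s1 head=2 tape=_01[0]1#10   (s1,0)→(s1,_,-1)
state=s1 head=1 tape=_0[1]_1#10   (s1,1)→(s0,0,+1)
state=s0 head=2 tape=_00[_]1#10   (s0,_)→(s1,0,0)
state=s1 head=2 tape=_00[0]1#10   (s1,0)→(s1,_,-1)
state=s1 head=1 tape=_0[0]_1#10   (s1,0)→(s1,_,-1)
state=s1 head=0 tape=_[0]__1#10   (s1,0)→(s1,_,-1)
state=s1 head=-1 tape=[_]___1#10   (s1,_)→(s1,#,0)
state=s1 head=-1 tape=[#]___1#10   (s1,#)→(s1,#,0)
state=s1 head=-1 tape=[#]___1#10   (s1,#)→(s1,#,0)
state=s1 head=-1 tape=[#]___1#10   (s1,#)→(s1,#,0)
state=s1 head=-1 tape=[#]___1#10   (s1,#)→(s1,#,0)
state=s1 head=-1 tape=[#]___1#10
After 15 steps: state s1, head at -1, tape #___1#10.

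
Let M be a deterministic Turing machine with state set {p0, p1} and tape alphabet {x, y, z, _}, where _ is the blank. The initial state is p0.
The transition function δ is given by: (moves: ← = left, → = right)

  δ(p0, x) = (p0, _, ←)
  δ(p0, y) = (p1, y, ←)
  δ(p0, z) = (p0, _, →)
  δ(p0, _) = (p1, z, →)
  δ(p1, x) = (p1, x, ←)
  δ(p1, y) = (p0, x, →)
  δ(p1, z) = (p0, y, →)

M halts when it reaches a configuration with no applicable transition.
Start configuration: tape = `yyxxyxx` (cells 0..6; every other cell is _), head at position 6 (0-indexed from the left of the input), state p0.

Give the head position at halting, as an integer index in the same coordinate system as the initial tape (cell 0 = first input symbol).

state=p0 head=6 tape=_yyxxyx[x]   (p0,x)→(p0,_,←)
state=p0 head=5 tape=_yyxxy[x]_   (p0,x)→(p0,_,←)
state=p0 head=4 tape=_yyxx[y]__   (p0,y)→(p1,y,←)
state=p1 head=3 tape=_yyx[x]y__   (p1,x)→(p1,x,←)
state=p1 head=2 tape=_yy[x]xy__   (p1,x)→(p1,x,←)
state=p1 head=1 tape=_y[y]xxy__   (p1,y)→(p0,x,→)
state=p0 head=2 tape=_yx[x]xy__   (p0,x)→(p0,_,←)
state=p0 head=1 tape=_y[x]_xy__   (p0,x)→(p0,_,←)
state=p0 head=0 tape=_[y]__xy__   (p0,y)→(p1,y,←)
state=p1 head=-1 tape=[_]y__xy__
At halt the head is at cell -1.

-1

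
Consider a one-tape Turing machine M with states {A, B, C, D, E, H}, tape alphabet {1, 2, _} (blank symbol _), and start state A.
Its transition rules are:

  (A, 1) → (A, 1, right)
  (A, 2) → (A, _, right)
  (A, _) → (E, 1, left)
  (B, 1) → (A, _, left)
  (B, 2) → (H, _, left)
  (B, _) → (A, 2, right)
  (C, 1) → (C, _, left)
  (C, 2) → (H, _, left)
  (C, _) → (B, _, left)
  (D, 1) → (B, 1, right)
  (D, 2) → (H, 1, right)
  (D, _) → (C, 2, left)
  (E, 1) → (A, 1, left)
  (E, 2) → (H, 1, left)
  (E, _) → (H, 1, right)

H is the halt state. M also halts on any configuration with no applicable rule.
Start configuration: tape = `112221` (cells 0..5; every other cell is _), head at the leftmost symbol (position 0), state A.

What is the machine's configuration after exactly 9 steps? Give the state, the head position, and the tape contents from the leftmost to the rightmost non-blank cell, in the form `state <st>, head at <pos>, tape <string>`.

state=A head=0 tape=[1]12221_   (A,1)→(A,1,right)
state=A head=1 tape=1[1]2221_   (A,1)→(A,1,right)
state=A head=2 tape=11[2]221_   (A,2)→(A,_,right)
state=A head=3 tape=11_[2]21_   (A,2)→(A,_,right)
state=A head=4 tape=11__[2]1_   (A,2)→(A,_,right)
state=A head=5 tape=11___[1]_   (A,1)→(A,1,right)
state=A head=6 tape=11___1[_]   (A,_)→(E,1,left)
state=E head=5 tape=11___[1]1   (E,1)→(A,1,left)
state=A head=4 tape=11__[_]11   (A,_)→(E,1,left)
state=E head=3 tape=11_[_]111
After 9 steps: state E, head at 3, tape 11__111.

state E, head at 3, tape 11__111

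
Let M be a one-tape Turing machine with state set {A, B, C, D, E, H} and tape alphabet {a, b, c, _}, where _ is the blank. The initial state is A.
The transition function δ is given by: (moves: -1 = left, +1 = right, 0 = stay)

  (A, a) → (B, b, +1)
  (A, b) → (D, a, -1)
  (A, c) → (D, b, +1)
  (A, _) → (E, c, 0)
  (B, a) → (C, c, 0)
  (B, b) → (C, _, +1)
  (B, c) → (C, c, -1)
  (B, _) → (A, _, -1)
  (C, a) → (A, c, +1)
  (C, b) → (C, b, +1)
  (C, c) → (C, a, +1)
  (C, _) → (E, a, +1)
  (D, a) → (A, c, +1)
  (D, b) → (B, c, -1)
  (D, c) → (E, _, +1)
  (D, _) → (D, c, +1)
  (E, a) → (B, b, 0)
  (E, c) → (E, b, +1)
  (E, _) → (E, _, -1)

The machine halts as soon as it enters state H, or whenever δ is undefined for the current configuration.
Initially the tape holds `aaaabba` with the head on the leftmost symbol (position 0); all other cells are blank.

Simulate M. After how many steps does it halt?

state=A head=0 tape=[a]aaabba__   (A,a)→(B,b,+1)
state=B head=1 tape=b[a]aabba__   (B,a)→(C,c,0)
state=C head=1 tape=b[c]aabba__   (C,c)→(C,a,+1)
state=C head=2 tape=ba[a]abba__   (C,a)→(A,c,+1)
state=A head=3 tape=bac[a]bba__   (A,a)→(B,b,+1)
state=B head=4 tape=bacb[b]ba__   (B,b)→(C,_,+1)
state=C head=5 tape=bacb_[b]a__   (C,b)→(C,b,+1)
state=C head=6 tape=bacb_b[a]__   (C,a)→(A,c,+1)
state=A head=7 tape=bacb_bc[_]_   (A,_)→(E,c,0)
state=E head=7 tape=bacb_bc[c]_   (E,c)→(E,b,+1)
state=E head=8 tape=bacb_bcb[_]   (E,_)→(E,_,-1)
state=E head=7 tape=bacb_bc[b]_
M halts after 11 transitions.

11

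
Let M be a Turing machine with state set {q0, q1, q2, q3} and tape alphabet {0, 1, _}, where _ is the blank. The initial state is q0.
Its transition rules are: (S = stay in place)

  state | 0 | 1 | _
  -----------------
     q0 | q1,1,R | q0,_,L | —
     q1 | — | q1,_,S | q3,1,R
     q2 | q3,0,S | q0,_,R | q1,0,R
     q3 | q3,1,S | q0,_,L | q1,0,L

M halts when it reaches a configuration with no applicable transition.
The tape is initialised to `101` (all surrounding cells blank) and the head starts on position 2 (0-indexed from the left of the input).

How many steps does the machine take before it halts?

11

q0 | _10[1]_   read 1 → write _, move L, go to q0
q0 | _1[0]__   read 0 → write 1, move R, go to q1
q1 | _11[_]_   read _ → write 1, move R, go to q3
q3 | _111[_]   read _ → write 0, move L, go to q1
q1 | _11[1]0   read 1 → write _, move S, go to q1
q1 | _11[_]0   read _ → write 1, move R, go to q3
q3 | _111[0]   read 0 → write 1, move S, go to q3
q3 | _111[1]   read 1 → write _, move L, go to q0
q0 | _11[1]_   read 1 → write _, move L, go to q0
q0 | _1[1]__   read 1 → write _, move L, go to q0
q0 | _[1]___   read 1 → write _, move L, go to q0
q0 | [_]____
M halts after 11 transitions.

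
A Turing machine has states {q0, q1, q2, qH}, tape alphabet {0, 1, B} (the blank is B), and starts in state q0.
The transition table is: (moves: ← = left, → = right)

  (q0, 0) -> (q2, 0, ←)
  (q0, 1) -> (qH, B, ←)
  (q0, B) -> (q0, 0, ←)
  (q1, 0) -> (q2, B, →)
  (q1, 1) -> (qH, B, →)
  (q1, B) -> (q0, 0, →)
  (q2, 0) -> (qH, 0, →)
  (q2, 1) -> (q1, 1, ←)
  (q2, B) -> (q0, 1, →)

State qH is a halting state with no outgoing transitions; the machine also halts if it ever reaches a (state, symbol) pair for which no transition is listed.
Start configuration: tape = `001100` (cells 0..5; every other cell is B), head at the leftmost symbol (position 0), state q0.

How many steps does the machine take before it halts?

state=q0 head=0 tape=BB[0]01100   (q0,0)→(q2,0,←)
state=q2 head=-1 tape=B[B]001100   (q2,B)→(q0,1,→)
state=q0 head=0 tape=B1[0]01100   (q0,0)→(q2,0,←)
state=q2 head=-1 tape=B[1]001100   (q2,1)→(q1,1,←)
state=q1 head=-2 tape=[B]1001100   (q1,B)→(q0,0,→)
state=q0 head=-1 tape=0[1]001100   (q0,1)→(qH,B,←)
state=qH head=-2 tape=[0]B001100
M halts after 6 transitions.

6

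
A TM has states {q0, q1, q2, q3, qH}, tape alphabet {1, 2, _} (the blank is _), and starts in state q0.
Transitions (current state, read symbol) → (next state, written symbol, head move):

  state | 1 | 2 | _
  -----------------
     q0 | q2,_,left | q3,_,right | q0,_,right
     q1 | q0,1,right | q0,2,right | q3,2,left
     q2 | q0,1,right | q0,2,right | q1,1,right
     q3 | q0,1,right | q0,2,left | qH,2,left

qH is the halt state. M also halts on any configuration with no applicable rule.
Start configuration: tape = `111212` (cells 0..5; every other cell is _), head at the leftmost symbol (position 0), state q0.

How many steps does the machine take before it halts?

q0 | _[1]11212_   read 1 → write _, move left, go to q2
q2 | [_]_11212_   read _ → write 1, move right, go to q1
q1 | 1[_]11212_   read _ → write 2, move left, go to q3
q3 | [1]211212_   read 1 → write 1, move right, go to q0
q0 | 1[2]11212_   read 2 → write _, move right, go to q3
q3 | 1_[1]1212_   read 1 → write 1, move right, go to q0
q0 | 1_1[1]212_   read 1 → write _, move left, go to q2
q2 | 1_[1]_212_   read 1 → write 1, move right, go to q0
q0 | 1_1[_]212_   read _ → write _, move right, go to q0
q0 | 1_1_[2]12_   read 2 → write _, move right, go to q3
q3 | 1_1__[1]2_   read 1 → write 1, move right, go to q0
q0 | 1_1__1[2]_   read 2 → write _, move right, go to q3
q3 | 1_1__1_[_]   read _ → write 2, move left, go to qH
qH | 1_1__1[_]2
M halts after 13 transitions.

13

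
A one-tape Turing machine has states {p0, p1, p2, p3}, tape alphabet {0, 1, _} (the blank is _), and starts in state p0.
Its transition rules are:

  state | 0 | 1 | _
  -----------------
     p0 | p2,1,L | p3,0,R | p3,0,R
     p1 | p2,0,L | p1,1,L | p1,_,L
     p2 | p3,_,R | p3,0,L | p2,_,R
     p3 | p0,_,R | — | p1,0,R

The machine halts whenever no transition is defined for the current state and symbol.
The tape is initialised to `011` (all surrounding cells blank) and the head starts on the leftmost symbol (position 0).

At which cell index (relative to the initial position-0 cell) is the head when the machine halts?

2

p0 | _[0]11   read 0 → write 1, move L, go to p2
p2 | [_]111   read _ → write _, move R, go to p2
p2 | _[1]11   read 1 → write 0, move L, go to p3
p3 | [_]011   read _ → write 0, move R, go to p1
p1 | 0[0]11   read 0 → write 0, move L, go to p2
p2 | [0]011   read 0 → write _, move R, go to p3
p3 | _[0]11   read 0 → write _, move R, go to p0
p0 | __[1]1   read 1 → write 0, move R, go to p3
p3 | __0[1]
At halt the head is at cell 2.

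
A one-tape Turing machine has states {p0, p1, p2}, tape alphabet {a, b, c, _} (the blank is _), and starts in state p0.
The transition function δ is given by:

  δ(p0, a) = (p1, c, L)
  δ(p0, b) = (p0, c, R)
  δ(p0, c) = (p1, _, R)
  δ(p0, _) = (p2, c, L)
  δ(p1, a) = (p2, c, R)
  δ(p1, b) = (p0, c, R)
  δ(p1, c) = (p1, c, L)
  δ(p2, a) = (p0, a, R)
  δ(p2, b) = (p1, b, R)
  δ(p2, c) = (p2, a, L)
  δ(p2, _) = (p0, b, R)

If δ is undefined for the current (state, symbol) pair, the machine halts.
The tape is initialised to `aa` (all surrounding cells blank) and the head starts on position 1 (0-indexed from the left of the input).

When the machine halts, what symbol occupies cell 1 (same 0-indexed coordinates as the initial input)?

state=p0 head=1 tape=_a[a]___   (p0,a)→(p1,c,L)
state=p1 head=0 tape=_[a]c___   (p1,a)→(p2,c,R)
state=p2 head=1 tape=_c[c]___   (p2,c)→(p2,a,L)
state=p2 head=0 tape=_[c]a___   (p2,c)→(p2,a,L)
state=p2 head=-1 tape=[_]aa___   (p2,_)→(p0,b,R)
state=p0 head=0 tape=b[a]a___   (p0,a)→(p1,c,L)
state=p1 head=-1 tape=[b]ca___   (p1,b)→(p0,c,R)
state=p0 head=0 tape=c[c]a___   (p0,c)→(p1,_,R)
state=p1 head=1 tape=c_[a]___   (p1,a)→(p2,c,R)
state=p2 head=2 tape=c_c[_]__   (p2,_)→(p0,b,R)
state=p0 head=3 tape=c_cb[_]_   (p0,_)→(p2,c,L)
state=p2 head=2 tape=c_c[b]c_   (p2,b)→(p1,b,R)
state=p1 head=3 tape=c_cb[c]_   (p1,c)→(p1,c,L)
state=p1 head=2 tape=c_c[b]c_   (p1,b)→(p0,c,R)
state=p0 head=3 tape=c_cc[c]_   (p0,c)→(p1,_,R)
state=p1 head=4 tape=c_cc_[_]
Cell 1 holds c when M halts.

c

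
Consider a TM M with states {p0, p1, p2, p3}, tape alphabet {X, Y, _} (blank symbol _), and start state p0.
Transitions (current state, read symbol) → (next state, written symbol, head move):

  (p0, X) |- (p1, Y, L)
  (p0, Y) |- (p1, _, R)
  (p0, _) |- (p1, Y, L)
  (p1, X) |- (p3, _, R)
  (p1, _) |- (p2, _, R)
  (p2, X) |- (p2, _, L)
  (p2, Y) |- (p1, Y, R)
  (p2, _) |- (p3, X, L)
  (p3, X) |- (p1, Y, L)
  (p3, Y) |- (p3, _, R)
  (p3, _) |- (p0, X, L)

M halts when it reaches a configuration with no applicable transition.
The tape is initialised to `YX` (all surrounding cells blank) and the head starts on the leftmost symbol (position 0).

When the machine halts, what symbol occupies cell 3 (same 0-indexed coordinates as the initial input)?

X

state=p0 head=0 tape=[Y]X__   (p0,Y)→(p1,_,R)
state=p1 head=1 tape=_[X]__   (p1,X)→(p3,_,R)
state=p3 head=2 tape=__[_]_   (p3,_)→(p0,X,L)
state=p0 head=1 tape=_[_]X_   (p0,_)→(p1,Y,L)
state=p1 head=0 tape=[_]YX_   (p1,_)→(p2,_,R)
state=p2 head=1 tape=_[Y]X_   (p2,Y)→(p1,Y,R)
state=p1 head=2 tape=_Y[X]_   (p1,X)→(p3,_,R)
state=p3 head=3 tape=_Y_[_]   (p3,_)→(p0,X,L)
state=p0 head=2 tape=_Y[_]X   (p0,_)→(p1,Y,L)
state=p1 head=1 tape=_[Y]YX
Cell 3 holds X when M halts.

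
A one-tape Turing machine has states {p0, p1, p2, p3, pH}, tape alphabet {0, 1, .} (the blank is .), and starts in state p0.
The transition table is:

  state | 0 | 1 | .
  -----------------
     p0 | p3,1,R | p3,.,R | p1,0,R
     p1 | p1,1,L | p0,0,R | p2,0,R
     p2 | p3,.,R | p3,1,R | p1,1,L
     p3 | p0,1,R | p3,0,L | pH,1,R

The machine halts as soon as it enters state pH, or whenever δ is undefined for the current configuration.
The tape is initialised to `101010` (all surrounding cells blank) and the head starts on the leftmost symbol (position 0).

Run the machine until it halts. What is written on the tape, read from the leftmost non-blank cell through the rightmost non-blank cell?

state=p0 head=0 tape=[1]01010...   (p0,1)→(p3,.,R)
state=p3 head=1 tape=.[0]1010...   (p3,0)→(p0,1,R)
state=p0 head=2 tape=.1[1]010...   (p0,1)→(p3,.,R)
state=p3 head=3 tape=.1.[0]10...   (p3,0)→(p0,1,R)
state=p0 head=4 tape=.1.1[1]0...   (p0,1)→(p3,.,R)
state=p3 head=5 tape=.1.1.[0]...   (p3,0)→(p0,1,R)
state=p0 head=6 tape=.1.1.1[.]..   (p0,.)→(p1,0,R)
state=p1 head=7 tape=.1.1.10[.].   (p1,.)→(p2,0,R)
state=p2 head=8 tape=.1.1.100[.]   (p2,.)→(p1,1,L)
state=p1 head=7 tape=.1.1.10[0]1   (p1,0)→(p1,1,L)
state=p1 head=6 tape=.1.1.1[0]11   (p1,0)→(p1,1,L)
state=p1 head=5 tape=.1.1.[1]111   (p1,1)→(p0,0,R)
state=p0 head=6 tape=.1.1.0[1]11   (p0,1)→(p3,.,R)
state=p3 head=7 tape=.1.1.0.[1]1   (p3,1)→(p3,0,L)
state=p3 head=6 tape=.1.1.0[.]01   (p3,.)→(pH,1,R)
state=pH head=7 tape=.1.1.01[0]1
The non-blank tape span at halt is 1.1.0101.

1.1.0101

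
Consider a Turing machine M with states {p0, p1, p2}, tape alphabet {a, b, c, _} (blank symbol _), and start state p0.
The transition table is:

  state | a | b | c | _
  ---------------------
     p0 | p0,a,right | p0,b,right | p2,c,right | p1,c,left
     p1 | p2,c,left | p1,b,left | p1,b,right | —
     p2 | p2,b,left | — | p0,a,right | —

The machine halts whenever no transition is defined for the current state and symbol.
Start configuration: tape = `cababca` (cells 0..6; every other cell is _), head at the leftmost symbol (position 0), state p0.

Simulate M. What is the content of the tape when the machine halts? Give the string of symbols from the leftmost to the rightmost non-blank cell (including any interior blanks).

abbabcbc

state=p0 head=0 tape=[c]ababca_   (p0,c)→(p2,c,right)
state=p2 head=1 tape=c[a]babca_   (p2,a)→(p2,b,left)
state=p2 head=0 tape=[c]bbabca_   (p2,c)→(p0,a,right)
state=p0 head=1 tape=a[b]babca_   (p0,b)→(p0,b,right)
state=p0 head=2 tape=ab[b]abca_   (p0,b)→(p0,b,right)
state=p0 head=3 tape=abb[a]bca_   (p0,a)→(p0,a,right)
state=p0 head=4 tape=abba[b]ca_   (p0,b)→(p0,b,right)
state=p0 head=5 tape=abbab[c]a_   (p0,c)→(p2,c,right)
state=p2 head=6 tape=abbabc[a]_   (p2,a)→(p2,b,left)
state=p2 head=5 tape=abbab[c]b_   (p2,c)→(p0,a,right)
state=p0 head=6 tape=abbaba[b]_   (p0,b)→(p0,b,right)
state=p0 head=7 tape=abbabab[_]   (p0,_)→(p1,c,left)
state=p1 head=6 tape=abbaba[b]c   (p1,b)→(p1,b,left)
state=p1 head=5 tape=abbab[a]bc   (p1,a)→(p2,c,left)
state=p2 head=4 tape=abba[b]cbc
The non-blank tape span at halt is abbabcbc.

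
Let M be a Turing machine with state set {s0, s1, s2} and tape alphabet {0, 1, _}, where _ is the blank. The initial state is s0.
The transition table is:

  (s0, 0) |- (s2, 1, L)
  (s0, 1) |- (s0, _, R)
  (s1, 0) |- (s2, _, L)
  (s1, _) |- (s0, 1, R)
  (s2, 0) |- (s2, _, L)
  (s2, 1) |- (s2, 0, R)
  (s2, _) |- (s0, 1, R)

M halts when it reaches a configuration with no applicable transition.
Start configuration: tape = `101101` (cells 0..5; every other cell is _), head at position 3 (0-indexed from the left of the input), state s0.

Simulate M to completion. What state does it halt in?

s0

s0 | 101[1]01_   read 1 → write _, move R, go to s0
s0 | 101_[0]1_   read 0 → write 1, move L, go to s2
s2 | 101[_]11_   read _ → write 1, move R, go to s0
s0 | 1011[1]1_   read 1 → write _, move R, go to s0
s0 | 1011_[1]_   read 1 → write _, move R, go to s0
s0 | 1011__[_]
No transition is defined for (s0, _); M halts in state s0.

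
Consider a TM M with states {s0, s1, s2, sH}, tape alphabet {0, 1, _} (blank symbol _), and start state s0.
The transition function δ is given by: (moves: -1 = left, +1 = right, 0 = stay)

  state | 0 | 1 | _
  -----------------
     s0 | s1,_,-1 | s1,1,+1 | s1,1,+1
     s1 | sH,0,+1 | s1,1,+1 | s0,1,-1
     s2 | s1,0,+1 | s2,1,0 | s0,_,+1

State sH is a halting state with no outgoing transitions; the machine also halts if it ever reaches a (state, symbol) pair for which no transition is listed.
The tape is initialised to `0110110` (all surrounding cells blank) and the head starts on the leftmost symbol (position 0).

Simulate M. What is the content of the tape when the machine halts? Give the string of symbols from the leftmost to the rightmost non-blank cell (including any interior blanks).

s0 | __[0]110110   read 0 → write _, move -1, go to s1
s1 | _[_]_110110   read _ → write 1, move -1, go to s0
s0 | [_]1_110110   read _ → write 1, move +1, go to s1
s1 | 1[1]_110110   read 1 → write 1, move +1, go to s1
s1 | 11[_]110110   read _ → write 1, move -1, go to s0
s0 | 1[1]1110110   read 1 → write 1, move +1, go to s1
s1 | 11[1]110110   read 1 → write 1, move +1, go to s1
s1 | 111[1]10110   read 1 → write 1, move +1, go to s1
s1 | 1111[1]0110   read 1 → write 1, move +1, go to s1
s1 | 11111[0]110   read 0 → write 0, move +1, go to sH
sH | 111110[1]10
The non-blank tape span at halt is 111110110.

111110110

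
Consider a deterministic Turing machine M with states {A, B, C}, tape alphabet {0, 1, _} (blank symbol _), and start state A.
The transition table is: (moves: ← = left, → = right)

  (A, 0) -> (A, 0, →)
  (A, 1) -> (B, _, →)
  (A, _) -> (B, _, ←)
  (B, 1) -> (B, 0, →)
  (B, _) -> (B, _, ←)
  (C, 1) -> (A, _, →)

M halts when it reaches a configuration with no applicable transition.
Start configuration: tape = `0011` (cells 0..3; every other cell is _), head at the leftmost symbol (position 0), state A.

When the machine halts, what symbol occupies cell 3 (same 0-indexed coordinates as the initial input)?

0

state=A head=0 tape=[0]011_   (A,0)→(A,0,→)
state=A head=1 tape=0[0]11_   (A,0)→(A,0,→)
state=A head=2 tape=00[1]1_   (A,1)→(B,_,→)
state=B head=3 tape=00_[1]_   (B,1)→(B,0,→)
state=B head=4 tape=00_0[_]   (B,_)→(B,_,←)
state=B head=3 tape=00_[0]_
Cell 3 holds 0 when M halts.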